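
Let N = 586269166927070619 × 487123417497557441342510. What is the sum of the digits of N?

180

586269166927070619 × 487123417497557441342510 = 285585440166960616361823266180116936713690
Sum of its 42 digits: 180.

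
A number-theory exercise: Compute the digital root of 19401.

1+9+4+0+1 = 15
1+5 = 6

6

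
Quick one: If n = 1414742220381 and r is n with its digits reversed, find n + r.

Reverse of 1414742220381 is 1830222474141.
1414742220381 + 1830222474141 = 3244964694522

3244964694522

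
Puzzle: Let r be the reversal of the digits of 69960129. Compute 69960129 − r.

Reverse of 69960129 is 92106996.
69960129 − 92106996 = -22146867

-22146867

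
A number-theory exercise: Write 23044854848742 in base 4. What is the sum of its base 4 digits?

33

23044854848742 in base 4 is 11033112030120301303212.
Digit sum: 1+1+0+3+3+1+1+2+0+3+0+1+2+0+3+0+1+3+0+3+2+1+2 = 33.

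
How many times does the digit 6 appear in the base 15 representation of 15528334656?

15528334656 in base 15 is 60D3C80A6.
The digit 6 appears 2 times.

2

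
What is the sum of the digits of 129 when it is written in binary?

129 in base 2 is 10000001.
Digit sum: 1+0+0+0+0+0+0+1 = 2.

2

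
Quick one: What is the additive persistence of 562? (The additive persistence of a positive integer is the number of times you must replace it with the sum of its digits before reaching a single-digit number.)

2

562 → 13 → 4 (2 steps)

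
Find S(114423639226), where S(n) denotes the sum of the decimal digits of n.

43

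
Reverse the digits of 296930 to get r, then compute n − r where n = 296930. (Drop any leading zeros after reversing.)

257238

Reverse of 296930 is 39692.
296930 − 39692 = 257238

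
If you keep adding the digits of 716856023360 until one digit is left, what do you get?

7+1+6+8+5+6+0+2+3+3+6+0 = 47
4+7 = 11
1+1 = 2

2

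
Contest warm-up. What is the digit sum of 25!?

72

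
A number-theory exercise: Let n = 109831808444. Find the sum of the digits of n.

1+0+9+8+3+1+8+0+8+4+4+4 = 50

50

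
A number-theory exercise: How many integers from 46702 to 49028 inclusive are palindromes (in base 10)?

23

The integers in [46702, 49028] that are palindromes (in base 10): 46764, 46864, 46964, 47074, 47174, 47274, …, 48884, 48984.
23 qualify.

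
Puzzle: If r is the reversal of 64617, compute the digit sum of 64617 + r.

21

Reversal of 64617 is 71646; 64617 + 71646 = 136263.
Digit sum of 136263: 1+3+6+2+6+3 = 21.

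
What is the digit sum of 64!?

324

64! = 126886932185884164103433389335161480802865516174545192198801894375214704230400000000000000
Sum of its 90 digits: 324.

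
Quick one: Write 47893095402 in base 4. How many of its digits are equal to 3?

47893095402 in base 4 is 230212221222033222.
The digit 3 appears 3 times.

3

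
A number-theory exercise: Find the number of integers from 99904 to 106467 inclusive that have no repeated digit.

The integers in [99904, 106467] that have no repeated digit: 102345, 102346, 102347, 102348, 102349, 102354, …, 106458, 106459.
915 qualify.

915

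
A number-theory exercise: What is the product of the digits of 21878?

2×1×8×7×8 = 896

896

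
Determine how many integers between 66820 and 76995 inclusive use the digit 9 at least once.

The integers in [66820, 76995] that use the digit 9 at least once: 66829, 66839, 66849, 66859, 66869, 66879, …, 76994, 76995.
3552 qualify.

3552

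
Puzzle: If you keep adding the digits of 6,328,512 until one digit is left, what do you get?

9

6+3+2+8+5+1+2 = 27
2+7 = 9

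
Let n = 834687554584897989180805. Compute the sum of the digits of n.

8+3+4+6+8+7+5+5+4+5+8+4+8+9+7+9+8+9+1+8+0+8+0+5 = 139

139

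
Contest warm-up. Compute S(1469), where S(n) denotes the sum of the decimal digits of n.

1+4+6+9 = 20

20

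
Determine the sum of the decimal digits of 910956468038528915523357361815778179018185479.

220

9+1+0+9+5+6+4+6+8+0+3+8+5+2+8+9+1+5+5+2+3+3+5+7+3+6+1+8+1+5+7+7+8+1+7+9+0+1+8+1+8+5+4+7+9 = 220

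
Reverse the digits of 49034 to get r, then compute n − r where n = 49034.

Reverse of 49034 is 43094.
49034 − 43094 = 5940

5940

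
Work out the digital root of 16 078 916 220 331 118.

5

1+6+0+7+8+9+1+6+2+2+0+3+3+1+1+1+8 = 59
5+9 = 14
1+4 = 5
(Equivalently, 16 078 916 220 331 118 mod 9 = 5.)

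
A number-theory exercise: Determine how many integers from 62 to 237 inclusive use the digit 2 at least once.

The integers in [62, 237] that use the digit 2 at least once: 62, 72, 82, 92, 102, 112, …, 236, 237.
61 qualify.

61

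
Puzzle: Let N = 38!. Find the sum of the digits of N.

38! = 523022617466601111760007224100074291200000000
Sum of its 45 digits: 108.

108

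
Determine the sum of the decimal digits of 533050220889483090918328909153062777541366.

5+3+3+0+5+0+2+2+0+8+8+9+4+8+3+0+9+0+9+1+8+3+2+8+9+0+9+1+5+3+0+6+2+7+7+7+5+4+1+3+6+6 = 181

181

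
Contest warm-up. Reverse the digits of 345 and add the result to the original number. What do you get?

Reverse of 345 is 543.
345 + 543 = 888

888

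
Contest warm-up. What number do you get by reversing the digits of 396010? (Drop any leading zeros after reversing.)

10693

Reversing 396010 gives 10693.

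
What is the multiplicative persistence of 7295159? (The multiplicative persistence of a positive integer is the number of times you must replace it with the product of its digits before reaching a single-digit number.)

2

7295159 → 28350 → 0 (2 steps)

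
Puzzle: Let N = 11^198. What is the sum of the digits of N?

11^198 = 156946509471456053067919046607778209965771259504948582489855492239980383980825548822368765834159376513519684340813231776441618746842197628264511664812727788324193189716236172201170988327488959873357917098281
Sum of its 207 digits: 1009.

1009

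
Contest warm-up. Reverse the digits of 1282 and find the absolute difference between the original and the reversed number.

1539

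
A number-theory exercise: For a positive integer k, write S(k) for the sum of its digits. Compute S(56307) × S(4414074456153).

S(56307) = 5+6+3+0+7 = 21.
S(4414074456153) = 4+4+1+4+0+7+4+4+5+6+1+5+3 = 48.
21 · 48 = 1008.

1008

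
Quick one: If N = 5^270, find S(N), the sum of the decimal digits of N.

874

5^270 = 527109897161526161217428702563500950385498069118425377503888151255407214548487979612518768522478529453158404171517923803527532894704098308938781968814579759197158637107349932193756103515625
Sum of its 189 digits: 874.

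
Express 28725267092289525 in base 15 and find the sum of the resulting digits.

28725267092289525 in base 15 is EB5E01B8047400.
Digit sum: 14+11+5+14+0+1+11+8+0+4+7+4+0+0 = 79.

79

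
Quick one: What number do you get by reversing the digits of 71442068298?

Reversing 71442068298 gives 89286024417.

89286024417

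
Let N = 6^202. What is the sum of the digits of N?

6^202 = 15365708057232986428691096094675854364347594832761619461837246841664065463786310604686597016267255502685261356800340673914360748658633428725824561309114433536
Sum of its 158 digits: 711.

711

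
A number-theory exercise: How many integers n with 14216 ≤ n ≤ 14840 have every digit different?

222

The integers in [14216, 14840] that have every digit different: 14230, 14235, 14236, 14237, 14238, 14239, …, 14837, 14839.
222 qualify.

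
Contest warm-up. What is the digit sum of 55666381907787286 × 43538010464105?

95

55666381907787286 × 43538010464105 = 2423603518000108111054478369030
Sum of its 31 digits: 95.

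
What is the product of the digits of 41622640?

0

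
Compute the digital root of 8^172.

The digital root of n equals n mod 9 (or 9 when 9 | n), so we need 8^172 mod 9.
8^172 ≡ 1 (mod 9), so the digital root is 1.

1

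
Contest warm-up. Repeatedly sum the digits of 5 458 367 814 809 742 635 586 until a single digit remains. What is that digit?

5+4+5+8+3+6+7+8+1+4+8+0+9+7+4+2+6+3+5+5+8+6 = 114
1+1+4 = 6
(Equivalently, 5 458 367 814 809 742 635 586 mod 9 = 6.)

6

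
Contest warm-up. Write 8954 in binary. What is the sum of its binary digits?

8

8954 in base 2 is 10001011111010.
Digit sum: 1+0+0+0+1+0+1+1+1+1+1+0+1+0 = 8.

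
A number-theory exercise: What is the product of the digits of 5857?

5×8×5×7 = 1400

1400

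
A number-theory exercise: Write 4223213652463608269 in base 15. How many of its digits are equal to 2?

1

4223213652463608269 in base 15 is 999EB88C992EAE7E.
The digit 2 appears 1 time.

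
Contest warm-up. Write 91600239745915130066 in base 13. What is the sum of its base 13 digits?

110

91600239745915130066 in base 13 is A78738B59081555585.
Digit sum: 10+7+8+7+3+8+11+5+9+0+8+1+5+5+5+5+8+5 = 110.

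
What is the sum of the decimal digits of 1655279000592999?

78

1+6+5+5+2+7+9+0+0+0+5+9+2+9+9+9 = 78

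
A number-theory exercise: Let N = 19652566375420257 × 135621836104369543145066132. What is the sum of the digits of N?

204

19652566375420257 × 135621836104369543145066132 = 2665317135997489900162552443988027557435924
Sum of its 43 digits: 204.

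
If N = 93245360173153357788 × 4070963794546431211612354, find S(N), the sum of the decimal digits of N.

198

93245360173153357788 × 4070963794546431211612354 = 379598485274349065501122455940284272522912952
Sum of its 45 digits: 198.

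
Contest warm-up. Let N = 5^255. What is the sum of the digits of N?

5^255 = 17272337110188889250772703725600799142232000728872562770047406940337183606324854115943015006944576453121094587892299327193990197893663893387306007554116149549372494220733642578125
Sum of its 179 digits: 773.

773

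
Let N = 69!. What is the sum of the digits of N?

69! = 171122452428141311372468338881272839092270544893520369393648040923257279754140647424000000000000000
Sum of its 99 digits: 351.

351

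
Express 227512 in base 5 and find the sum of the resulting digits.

227512 in base 5 is 24240022.
Digit sum: 2+4+2+4+0+0+2+2 = 16.

16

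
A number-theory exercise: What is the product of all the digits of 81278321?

5376

8×1×2×7×8×3×2×1 = 5376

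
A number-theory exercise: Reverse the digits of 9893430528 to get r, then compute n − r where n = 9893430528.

Reverse of 9893430528 is 8250343989.
9893430528 − 8250343989 = 1643086539

1643086539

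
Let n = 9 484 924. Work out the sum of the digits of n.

9+4+8+4+9+2+4 = 40

40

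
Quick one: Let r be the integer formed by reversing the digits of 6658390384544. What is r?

Reversing 6658390384544 gives 4454830938566.

4454830938566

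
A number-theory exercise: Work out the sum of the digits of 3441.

3+4+4+1 = 12

12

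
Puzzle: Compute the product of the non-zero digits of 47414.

448

4×7×4×1×4 = 448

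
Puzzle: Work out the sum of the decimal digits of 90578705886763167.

93

9+0+5+7+8+7+0+5+8+8+6+7+6+3+1+6+7 = 93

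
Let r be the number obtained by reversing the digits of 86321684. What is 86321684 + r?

Reverse of 86321684 is 48612368.
86321684 + 48612368 = 134934052

134934052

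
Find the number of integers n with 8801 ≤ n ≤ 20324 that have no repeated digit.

The integers in [8801, 20324] that have no repeated digit: 8901, 8902, 8903, 8904, 8905, 8906, …, 20318, 20319.
3632 qualify.

3632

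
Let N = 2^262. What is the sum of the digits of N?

2^262 = 7410693711188236507108543040556026102609279018600996098525285376506440296955904
Sum of its 79 digits: 331.

331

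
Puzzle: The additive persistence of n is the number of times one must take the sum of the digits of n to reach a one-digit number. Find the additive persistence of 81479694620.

81479694620 → 56 → 11 → 2 (3 steps)

3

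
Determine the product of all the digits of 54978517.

352800

5×4×9×7×8×5×1×7 = 352800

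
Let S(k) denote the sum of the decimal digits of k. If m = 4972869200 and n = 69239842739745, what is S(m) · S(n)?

3666

S(4972869200) = 4+9+7+2+8+6+9+2+0+0 = 47.
S(69239842739745) = 6+9+2+3+9+8+4+2+7+3+9+7+4+5 = 78.
47 · 78 = 3666.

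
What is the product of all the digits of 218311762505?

2×1×8×3×1×1×7×6×2×5×0×5 = 0

0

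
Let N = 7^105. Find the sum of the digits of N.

397

7^105 = 54361846697263307560529495055267343940077014163990039113495978834700158362117849904436807
Sum of its 89 digits: 397.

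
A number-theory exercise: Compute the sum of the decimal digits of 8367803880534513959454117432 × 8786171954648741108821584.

8367803880534513959454117432 × 8786171954648741108821584 = 73520963777153251447436773732543701462861946272252288
Sum of its 53 digits: 234.

234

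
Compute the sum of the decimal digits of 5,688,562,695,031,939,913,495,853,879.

5+6+8+8+5+6+2+6+9+5+0+3+1+9+3+9+9+1+3+4+9+5+8+5+3+8+7+9 = 156

156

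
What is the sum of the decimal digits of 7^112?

394

7^112 = 44769318314604316098321141946300034230442844475654848781645818897465472518013620463849601347201
Sum of its 95 digits: 394.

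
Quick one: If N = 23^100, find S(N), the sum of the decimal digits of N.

616

23^100 = 14886191506363039393791556586559754231987119653801368686576988209222433278539331352152390143277346804233476592179447310859520222529876001
Sum of its 137 digits: 616.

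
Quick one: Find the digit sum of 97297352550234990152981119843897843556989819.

9+7+2+9+7+3+5+2+5+5+0+2+3+4+9+9+0+1+5+2+9+8+1+1+1+9+8+4+3+8+9+7+8+4+3+5+5+6+9+8+9+8+1+9 = 232

232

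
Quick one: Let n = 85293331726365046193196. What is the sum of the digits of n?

102

8+5+2+9+3+3+3+1+7+2+6+3+6+5+0+4+6+1+9+3+1+9+6 = 102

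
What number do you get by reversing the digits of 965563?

Reversing 965563 gives 365569.

365569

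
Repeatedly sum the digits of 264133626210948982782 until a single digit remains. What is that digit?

2+6+4+1+3+3+6+2+6+2+1+0+9+4+8+9+8+2+7+8+2 = 93
9+3 = 12
1+2 = 3

3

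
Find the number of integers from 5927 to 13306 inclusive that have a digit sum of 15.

414

The integers in [5927, 13306] that have a digit sum of 15: 6009, 6018, 6027, 6036, 6045, 6054, …, 13281, 13290.
414 qualify.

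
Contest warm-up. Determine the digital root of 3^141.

9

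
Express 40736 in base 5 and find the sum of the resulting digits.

40736 in base 5 is 2300421.
Digit sum: 2+3+0+0+4+2+1 = 12.

12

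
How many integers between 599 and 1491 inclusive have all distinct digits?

The integers in [599, 1491] that have all distinct digits: 601, 602, 603, 604, 605, 607, …, 1489, 1490.
506 qualify.

506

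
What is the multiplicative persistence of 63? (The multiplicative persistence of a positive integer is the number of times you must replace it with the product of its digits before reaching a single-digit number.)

63 → 18 → 8 (2 steps)

2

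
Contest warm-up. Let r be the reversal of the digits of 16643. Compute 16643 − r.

Reverse of 16643 is 34661.
16643 − 34661 = -18018

-18018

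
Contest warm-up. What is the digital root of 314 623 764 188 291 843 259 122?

3+1+4+6+2+3+7+6+4+1+8+8+2+9+1+8+4+3+2+5+9+1+2+2 = 101
1+0+1 = 2

2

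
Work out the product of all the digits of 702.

7×0×2 = 0

0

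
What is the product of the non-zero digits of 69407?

1512

6×9×4×7 = 1512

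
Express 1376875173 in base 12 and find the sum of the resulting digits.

1376875173 in base 12 is 325142919.
Digit sum: 3+2+5+1+4+2+9+1+9 = 36.

36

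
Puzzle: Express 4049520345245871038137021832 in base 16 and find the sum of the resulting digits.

212

4049520345245871038137021832 in base 16 is D15AF49CABFEEE04C7AB588.
Digit sum: 13+1+5+10+15+4+9+12+10+11+15+14+14+14+0+4+12+7+10+11+5+8+8 = 212.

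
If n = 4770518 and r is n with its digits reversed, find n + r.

Reverse of 4770518 is 8150774.
4770518 + 8150774 = 12921292

12921292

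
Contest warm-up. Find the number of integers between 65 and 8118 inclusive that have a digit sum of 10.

The integers in [65, 8118] that have a digit sum of 10: 73, 82, 91, 109, 118, 127, …, 8101, 8110.
272 qualify.

272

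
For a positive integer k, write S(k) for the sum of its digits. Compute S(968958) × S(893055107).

S(968958) = 9+6+8+9+5+8 = 45.
S(893055107) = 8+9+3+0+5+5+1+0+7 = 38.
45 · 38 = 1710.

1710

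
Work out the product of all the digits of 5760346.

5×7×6×0×3×4×6 = 0

0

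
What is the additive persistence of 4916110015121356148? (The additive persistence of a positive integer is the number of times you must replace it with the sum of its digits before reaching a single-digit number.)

4916110015121356148 → 59 → 14 → 5 (3 steps)

3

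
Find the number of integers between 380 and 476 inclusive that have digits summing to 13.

The integers in [380, 476] that have digits summing to 13: 382, 391, 409, 418, 427, 436, 445, 454, 463, 472.
10 qualify.

10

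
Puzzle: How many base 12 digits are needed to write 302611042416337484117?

302611042416337484117 in base 12 is B449142275285389105, which has 19 digits.

19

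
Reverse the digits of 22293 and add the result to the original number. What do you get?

61515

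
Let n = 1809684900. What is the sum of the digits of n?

1+8+0+9+6+8+4+9+0+0 = 45

45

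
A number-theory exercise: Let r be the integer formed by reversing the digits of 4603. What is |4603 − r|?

1539

Reverse of 4603 is 3064.
|4603 − 3064| = 1539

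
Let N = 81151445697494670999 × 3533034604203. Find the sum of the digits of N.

81151445697494670999 × 3533034604203 = 286710865830349332221653667608797
Sum of its 33 digits: 153.

153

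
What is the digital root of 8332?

7

8+3+3+2 = 16
1+6 = 7
(Equivalently, 8332 mod 9 = 7.)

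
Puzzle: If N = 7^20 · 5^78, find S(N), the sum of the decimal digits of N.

7^20 · 5^78 = 264010462852212002516052972316863700630307221217663027346134185791015625
Sum of its 72 digits: 247.

247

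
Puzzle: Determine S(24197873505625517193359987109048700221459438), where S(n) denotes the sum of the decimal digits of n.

198

2+4+1+9+7+8+7+3+5+0+5+6+2+5+5+1+7+1+9+3+3+5+9+9+8+7+1+0+9+0+4+8+7+0+0+2+2+1+4+5+9+4+3+8 = 198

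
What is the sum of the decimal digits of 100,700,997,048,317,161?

64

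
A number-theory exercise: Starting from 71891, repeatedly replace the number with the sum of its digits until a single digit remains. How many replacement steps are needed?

71891 → 26 → 8 (2 steps)

2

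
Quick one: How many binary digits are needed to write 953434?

953434 in base 2 is 11101000110001011010, which has 20 digits.

20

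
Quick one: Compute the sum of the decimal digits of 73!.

73! = 4470115461512684340891257138125051110076800700282905015819080092370422104067183317016903680000000000000000
Sum of its 106 digits: 315.

315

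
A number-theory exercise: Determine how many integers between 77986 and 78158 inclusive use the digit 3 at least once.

35

The integers in [77986, 78158] that use the digit 3 at least once: 77993, 78003, 78013, 78023, 78030, 78031, …, 78143, 78153.
35 qualify.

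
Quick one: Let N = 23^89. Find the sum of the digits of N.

23^89 = 15623466681276156747178316813858274418623599893731942447455683689064702400652993188472147475623050823019362324445456491863
Sum of its 122 digits: 560.

560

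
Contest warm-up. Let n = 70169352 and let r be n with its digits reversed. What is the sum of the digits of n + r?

48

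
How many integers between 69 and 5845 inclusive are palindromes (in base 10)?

The integers in [69, 5845] that are palindromes (in base 10): 77, 88, 99, 101, 111, 121, …, 5665, 5775.
141 qualify.

141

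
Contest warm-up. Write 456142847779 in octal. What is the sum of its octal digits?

59

456142847779 in base 8 is 6506416677443.
Digit sum: 6+5+0+6+4+1+6+6+7+7+4+4+3 = 59.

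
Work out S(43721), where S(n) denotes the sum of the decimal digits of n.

17

4+3+7+2+1 = 17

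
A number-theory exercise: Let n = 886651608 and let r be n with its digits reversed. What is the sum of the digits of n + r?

51

Reversal of 886651608 is 806156688; 886651608 + 806156688 = 1692808296.
Digit sum of 1692808296: 1+6+9+2+8+0+8+2+9+6 = 51.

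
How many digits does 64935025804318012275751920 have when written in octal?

29

64935025804318012275751920 in base 8 is 32666415465502071606322175760, which has 29 digits.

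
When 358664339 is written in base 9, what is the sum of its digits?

43

358664339 in base 9 is 828800872.
Digit sum: 8+2+8+8+0+0+8+7+2 = 43.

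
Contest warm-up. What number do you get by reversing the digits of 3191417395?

Reversing 3191417395 gives 5937141913.

5937141913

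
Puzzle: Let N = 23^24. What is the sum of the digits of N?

154

23^24 = 480250763996501976790165756943041
Sum of its 33 digits: 154.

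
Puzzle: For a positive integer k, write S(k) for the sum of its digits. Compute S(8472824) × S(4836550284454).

2030

S(8472824) = 8+4+7+2+8+2+4 = 35.
S(4836550284454) = 4+8+3+6+5+5+0+2+8+4+4+5+4 = 58.
35 · 58 = 2030.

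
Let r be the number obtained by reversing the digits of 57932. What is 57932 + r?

81907

Reverse of 57932 is 23975.
57932 + 23975 = 81907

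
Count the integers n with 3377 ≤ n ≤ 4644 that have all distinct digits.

644

The integers in [3377, 4644] that have all distinct digits: 3401, 3402, 3405, 3406, 3407, 3408, …, 4638, 4639.
644 qualify.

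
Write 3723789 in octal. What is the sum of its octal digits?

3723789 in base 8 is 16151015.
Digit sum: 1+6+1+5+1+0+1+5 = 20.

20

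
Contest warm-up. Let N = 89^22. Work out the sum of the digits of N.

190

89^22 = 7701585589361325209940623087797432152759121
Sum of its 43 digits: 190.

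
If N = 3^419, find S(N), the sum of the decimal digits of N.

3^419 = 81998465946267992316297544466932378146944579134120267577546932019281399540662285224990263210666168845602984913989193350923580530081665257252576406168967042636539181238132231567428583802173771149357467
Sum of its 200 digits: 927.

927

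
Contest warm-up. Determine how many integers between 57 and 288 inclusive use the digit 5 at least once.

The integers in [57, 288] that use the digit 5 at least once: 57, 58, 59, 65, 75, 85, …, 275, 285.
44 qualify.

44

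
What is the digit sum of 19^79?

19^79 = 105083486919184559783716879606324584796844551178384677533033827908602127625096227646841739567639241179
Sum of its 102 digits: 496.

496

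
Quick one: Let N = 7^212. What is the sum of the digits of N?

7^212 = 144805308440501121434131612130143931266257302453677001528647260243312450719074743842352201627421892404370924319695856914037185584256382471906267417899026734918565594568968961407201
Sum of its 180 digits: 733.

733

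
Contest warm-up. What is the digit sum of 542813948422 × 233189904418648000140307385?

167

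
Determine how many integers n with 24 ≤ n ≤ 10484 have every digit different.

The integers in [24, 10484] that have every digit different: 24, 25, 26, 27, 28, 29, …, 10482, 10483.
5369 qualify.

5369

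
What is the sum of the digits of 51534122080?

31

5+1+5+3+4+1+2+2+0+8+0 = 31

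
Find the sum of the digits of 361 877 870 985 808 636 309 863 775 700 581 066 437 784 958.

3+6+1+8+7+7+8+7+0+9+8+5+8+0+8+6+3+6+3+0+9+8+6+3+7+7+5+7+0+0+5+8+1+0+6+6+4+3+7+7+8+4+9+5+8 = 236

236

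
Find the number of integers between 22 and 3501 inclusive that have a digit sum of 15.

266

The integers in [22, 3501] that have a digit sum of 15: 69, 78, 87, 96, 159, 168, …, 3471, 3480.
266 qualify.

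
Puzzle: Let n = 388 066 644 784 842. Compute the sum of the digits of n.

3+8+8+0+6+6+6+4+4+7+8+4+8+4+2 = 78

78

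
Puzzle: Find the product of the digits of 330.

3×3×0 = 0

0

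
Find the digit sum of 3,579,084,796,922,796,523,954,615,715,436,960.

174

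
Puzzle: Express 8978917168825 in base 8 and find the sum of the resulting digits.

37

8978917168825 in base 8 is 202522112613271.
Digit sum: 2+0+2+5+2+2+1+1+2+6+1+3+2+7+1 = 37.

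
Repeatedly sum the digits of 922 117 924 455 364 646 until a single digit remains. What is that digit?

8

9+2+2+1+1+7+9+2+4+4+5+5+3+6+4+6+4+6 = 80
8+0 = 8
(Equivalently, 922 117 924 455 364 646 mod 9 = 8.)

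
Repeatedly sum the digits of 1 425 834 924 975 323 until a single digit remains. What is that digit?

8

1+4+2+5+8+3+4+9+2+4+9+7+5+3+2+3 = 71
7+1 = 8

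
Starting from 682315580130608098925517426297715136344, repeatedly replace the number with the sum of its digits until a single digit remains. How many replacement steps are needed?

3

682315580130608098925517426297715136344 → 166 → 13 → 4 (3 steps)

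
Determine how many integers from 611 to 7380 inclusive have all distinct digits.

The integers in [611, 7380] that have all distinct digits: 612, 613, 614, 615, 617, 618, …, 7369, 7380.
3514 qualify.

3514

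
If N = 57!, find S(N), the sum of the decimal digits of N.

270

57! = 40526919504877216755680601905432322134980384796226602145184481280000000000000
Sum of its 77 digits: 270.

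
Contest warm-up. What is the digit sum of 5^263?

758

5^263 = 6747006683667534863583087392812812164934375284715844832049768336069212346220646139040240237087725177000427573395429424685152421052212458354416409200826620917723630554974079132080078125
Sum of its 184 digits: 758.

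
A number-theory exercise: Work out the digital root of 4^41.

7

The digital root of n equals n mod 9 (or 9 when 9 | n), so we need 4^41 mod 9.
4^41 ≡ 7 (mod 9), so the digital root is 7.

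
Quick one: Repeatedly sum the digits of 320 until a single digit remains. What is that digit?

5

3+2+0 = 5
(Equivalently, 320 mod 9 = 5.)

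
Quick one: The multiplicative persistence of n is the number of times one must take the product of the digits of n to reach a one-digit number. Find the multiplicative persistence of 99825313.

2

99825313 → 58320 → 0 (2 steps)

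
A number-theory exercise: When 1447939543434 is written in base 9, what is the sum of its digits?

42

1447939543434 in base 9 is 5112341627046.
Digit sum: 5+1+1+2+3+4+1+6+2+7+0+4+6 = 42.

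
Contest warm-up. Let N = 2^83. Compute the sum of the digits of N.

122

2^83 = 9671406556917033397649408
Sum of its 25 digits: 122.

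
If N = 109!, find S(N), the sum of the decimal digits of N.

109! = 144385958320249358220488210246279753379312820313396029159834075622223337844983482099636001195615259277084033387619818092804737714758384244334160217374720000000000000000000000000
Sum of its 177 digits: 657.

657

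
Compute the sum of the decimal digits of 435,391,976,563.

4+3+5+3+9+1+9+7+6+5+6+3 = 61

61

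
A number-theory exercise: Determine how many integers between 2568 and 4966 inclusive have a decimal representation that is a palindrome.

23

The integers in [2568, 4966] that have a decimal representation that is a palindrome: 2662, 2772, 2882, 2992, 3003, 3113, …, 4774, 4884.
23 qualify.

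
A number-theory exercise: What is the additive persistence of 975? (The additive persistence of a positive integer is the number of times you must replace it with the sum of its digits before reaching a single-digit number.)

2

975 → 21 → 3 (2 steps)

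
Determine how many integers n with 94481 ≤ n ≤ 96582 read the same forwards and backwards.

The integers in [94481, 96582] that read the same forwards and backwards: 94549, 94649, 94749, 94849, 94949, 95059, …, 96469, 96569.
21 qualify.

21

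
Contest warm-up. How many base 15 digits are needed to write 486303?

5

486303 in base 15 is 99153, which has 5 digits.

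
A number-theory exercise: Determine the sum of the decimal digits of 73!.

315

73! = 4470115461512684340891257138125051110076800700282905015819080092370422104067183317016903680000000000000000
Sum of its 106 digits: 315.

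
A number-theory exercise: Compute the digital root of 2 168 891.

8

2+1+6+8+8+9+1 = 35
3+5 = 8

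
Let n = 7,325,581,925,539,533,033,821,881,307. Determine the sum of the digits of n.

119

7+3+2+5+5+8+1+9+2+5+5+3+9+5+3+3+0+3+3+8+2+1+8+8+1+3+0+7 = 119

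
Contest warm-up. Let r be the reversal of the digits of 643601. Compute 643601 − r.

537255

Reverse of 643601 is 106346.
643601 − 106346 = 537255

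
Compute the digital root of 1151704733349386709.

9

1+1+5+1+7+0+4+7+3+3+3+4+9+3+8+6+7+0+9 = 81
8+1 = 9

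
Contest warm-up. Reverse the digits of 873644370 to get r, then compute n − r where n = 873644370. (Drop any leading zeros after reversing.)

800197992

Reverse of 873644370 is 73446378.
873644370 − 73446378 = 800197992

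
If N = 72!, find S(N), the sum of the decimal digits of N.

72! = 61234458376886086861524070385274672740778091784697328983823014963978384987221689274204160000000000000000
Sum of its 104 digits: 432.

432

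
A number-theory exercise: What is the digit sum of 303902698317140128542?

78

3+0+3+9+0+2+6+9+8+3+1+7+1+4+0+1+2+8+5+4+2 = 78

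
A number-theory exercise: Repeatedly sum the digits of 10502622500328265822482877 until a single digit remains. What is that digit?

7

1+0+5+0+2+6+2+2+5+0+0+3+2+8+2+6+5+8+2+2+4+8+2+8+7+7 = 97
9+7 = 16
1+6 = 7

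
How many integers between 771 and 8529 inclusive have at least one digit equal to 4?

The integers in [771, 8529] that have at least one digit equal to 4: 774, 784, 794, 804, 814, 824, …, 8514, 8524.
2846 qualify.

2846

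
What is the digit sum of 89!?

549

89! = 16507955160908461081216919262453619309839666236496541854913520707833171034378509739399912570787600662729080382999756800000000000000000000
Sum of its 137 digits: 549.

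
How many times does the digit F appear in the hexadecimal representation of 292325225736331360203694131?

2

292325225736331360203694131 in base 16 is F1CE463DA3E89DEDEFE033.
The digit F appears 2 times.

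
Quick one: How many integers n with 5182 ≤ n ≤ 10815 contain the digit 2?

The integers in [5182, 10815] that contain the digit 2: 5182, 5192, 5200, 5201, 5202, 5203, …, 10802, 10812.
1554 qualify.

1554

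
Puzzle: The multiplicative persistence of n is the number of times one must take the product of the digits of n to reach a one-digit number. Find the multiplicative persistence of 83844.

2

83844 → 3072 → 0 (2 steps)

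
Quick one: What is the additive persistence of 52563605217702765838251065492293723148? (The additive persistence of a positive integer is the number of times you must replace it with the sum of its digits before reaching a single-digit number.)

2

52563605217702765838251065492293723148 → 161 → 8 (2 steps)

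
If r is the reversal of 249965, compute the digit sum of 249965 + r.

Reversal of 249965 is 569942; 249965 + 569942 = 819907.
Digit sum of 819907: 8+1+9+9+0+7 = 34.

34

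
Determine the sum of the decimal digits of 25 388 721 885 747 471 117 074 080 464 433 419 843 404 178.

192

2+5+3+8+8+7+2+1+8+8+5+7+4+7+4+7+1+1+1+7+0+7+4+0+8+0+4+6+4+4+3+3+4+1+9+8+4+3+4+0+4+1+7+8 = 192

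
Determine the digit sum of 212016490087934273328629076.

2+1+2+0+1+6+4+9+0+0+8+7+9+3+4+2+7+3+3+2+8+6+2+9+0+7+6 = 111

111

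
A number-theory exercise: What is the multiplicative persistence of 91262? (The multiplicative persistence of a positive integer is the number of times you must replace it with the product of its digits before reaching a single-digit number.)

91262 → 216 → 12 → 2 (3 steps)

3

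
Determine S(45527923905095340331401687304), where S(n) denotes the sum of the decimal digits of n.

4+5+5+2+7+9+2+3+9+0+5+0+9+5+3+4+0+3+3+1+4+0+1+6+8+7+3+0+4 = 112

112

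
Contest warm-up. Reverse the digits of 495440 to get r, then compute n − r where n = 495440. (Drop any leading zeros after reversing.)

Reverse of 495440 is 44594.
495440 − 44594 = 450846

450846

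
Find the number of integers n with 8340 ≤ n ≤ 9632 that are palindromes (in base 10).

The integers in [8340, 9632] that are palindromes (in base 10): 8448, 8558, 8668, 8778, 8888, 8998, …, 9449, 9559.
12 qualify.

12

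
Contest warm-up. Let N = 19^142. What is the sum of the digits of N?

856

19^142 = 38283473536318872949866687176345119434681006000572778053085551128360710733792547199597858733159945542680409375020648462145743071987297536744988867343801178147851460890695616129761561
Sum of its 182 digits: 856.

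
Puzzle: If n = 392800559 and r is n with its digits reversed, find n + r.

1347808852

Reverse of 392800559 is 955008293.
392800559 + 955008293 = 1347808852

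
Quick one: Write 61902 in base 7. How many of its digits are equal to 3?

2

61902 in base 7 is 345321.
The digit 3 appears 2 times.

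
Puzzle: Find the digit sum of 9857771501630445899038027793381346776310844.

202

9+8+5+7+7+7+1+5+0+1+6+3+0+4+4+5+8+9+9+0+3+8+0+2+7+7+9+3+3+8+1+3+4+6+7+7+6+3+1+0+8+4+4 = 202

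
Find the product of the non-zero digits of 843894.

27648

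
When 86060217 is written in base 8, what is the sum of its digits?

86060217 in base 8 is 510226271.
Digit sum: 5+1+0+2+2+6+2+7+1 = 26.

26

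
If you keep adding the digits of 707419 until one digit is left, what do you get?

1

7+0+7+4+1+9 = 28
2+8 = 10
1+0 = 1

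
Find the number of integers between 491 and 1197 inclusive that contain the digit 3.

The integers in [491, 1197] that contain the digit 3: 493, 503, 513, 523, 530, 531, …, 1183, 1193.
134 qualify.

134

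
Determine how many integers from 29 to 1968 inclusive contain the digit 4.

536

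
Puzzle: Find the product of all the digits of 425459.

7200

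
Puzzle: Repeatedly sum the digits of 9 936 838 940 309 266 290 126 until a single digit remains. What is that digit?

9+9+3+6+8+3+8+9+4+0+3+0+9+2+6+6+2+9+0+1+2+6 = 105
1+0+5 = 6

6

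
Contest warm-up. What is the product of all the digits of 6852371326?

6×8×5×2×3×7×1×3×2×6 = 362880

362880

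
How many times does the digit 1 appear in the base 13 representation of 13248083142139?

13248083142139 in base 13 is 75139A890591.
The digit 1 appears 2 times.

2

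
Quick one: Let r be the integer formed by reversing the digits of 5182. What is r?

2815

Reversing 5182 gives 2815.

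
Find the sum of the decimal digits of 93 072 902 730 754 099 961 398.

9+3+0+7+2+9+0+2+7+3+0+7+5+4+0+9+9+9+6+1+3+9+8 = 112

112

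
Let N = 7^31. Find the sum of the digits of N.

7^31 = 157775382034845806615042743
Sum of its 27 digits: 115.

115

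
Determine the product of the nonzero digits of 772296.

7×7×2×2×9×6 = 10584

10584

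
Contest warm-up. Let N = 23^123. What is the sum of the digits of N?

23^123 = 310830645388221229862399853154632371436178147989403533068374140330232726646012654829356036792658947360110570975113008772299548005313894389199908475841673438748632602567
Sum of its 168 digits: 746.

746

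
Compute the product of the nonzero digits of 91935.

9×1×9×3×5 = 1215

1215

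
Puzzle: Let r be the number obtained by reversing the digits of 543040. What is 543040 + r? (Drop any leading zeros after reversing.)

Reverse of 543040 is 40345.
543040 + 40345 = 583385

583385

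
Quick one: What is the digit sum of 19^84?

478

19^84 = 260197116877105969295901581876340698090881996328247121654867528250661819610373144180117184501691957444080721
Sum of its 108 digits: 478.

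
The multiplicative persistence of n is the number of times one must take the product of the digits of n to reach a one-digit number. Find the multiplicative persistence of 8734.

4

8734 → 672 → 84 → 32 → 6 (4 steps)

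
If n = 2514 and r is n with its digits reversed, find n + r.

Reverse of 2514 is 4152.
2514 + 4152 = 6666

6666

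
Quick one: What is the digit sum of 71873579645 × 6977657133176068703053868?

71873579645 × 6977657133176068703053868 = 501509195696832545736934036423316860
Sum of its 36 digits: 157.

157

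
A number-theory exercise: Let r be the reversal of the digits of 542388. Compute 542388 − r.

-340857

Reverse of 542388 is 883245.
542388 − 883245 = -340857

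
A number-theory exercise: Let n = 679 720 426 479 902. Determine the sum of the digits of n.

6+7+9+7+2+0+4+2+6+4+7+9+9+0+2 = 74

74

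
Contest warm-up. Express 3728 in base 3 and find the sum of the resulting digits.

3728 in base 3 is 12010002.
Digit sum: 1+2+0+1+0+0+0+2 = 6.

6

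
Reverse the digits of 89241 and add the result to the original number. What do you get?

Reverse of 89241 is 14298.
89241 + 14298 = 103539

103539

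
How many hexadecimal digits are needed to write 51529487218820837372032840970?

51529487218820837372032840970 in base 16 is A680315B7C485ED0A0E9F50A, which has 24 digits.

24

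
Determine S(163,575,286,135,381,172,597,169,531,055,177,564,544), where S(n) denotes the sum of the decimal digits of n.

173

1+6+3+5+7+5+2+8+6+1+3+5+3+8+1+1+7+2+5+9+7+1+6+9+5+3+1+0+5+5+1+7+7+5+6+4+5+4+4 = 173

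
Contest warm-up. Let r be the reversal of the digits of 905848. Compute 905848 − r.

Reverse of 905848 is 848509.
905848 − 848509 = 57339

57339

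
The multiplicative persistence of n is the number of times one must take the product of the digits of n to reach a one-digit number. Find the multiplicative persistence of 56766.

56766 → 7560 → 0 (2 steps)

2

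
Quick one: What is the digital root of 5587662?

3

5+5+8+7+6+6+2 = 39
3+9 = 12
1+2 = 3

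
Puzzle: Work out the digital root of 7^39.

1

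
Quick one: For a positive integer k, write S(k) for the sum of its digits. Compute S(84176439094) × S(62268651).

S(84176439094) = 8+4+1+7+6+4+3+9+0+9+4 = 55.
S(62268651) = 6+2+2+6+8+6+5+1 = 36.
55 · 36 = 1980.

1980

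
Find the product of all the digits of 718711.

392

7×1×8×7×1×1 = 392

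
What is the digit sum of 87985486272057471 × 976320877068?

87985486272057471 × 976320877068 = 85902067126389623747621975028
Sum of its 29 digits: 135.

135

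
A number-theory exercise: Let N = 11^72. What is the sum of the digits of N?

11^72 = 955593817727321453093807642925081991552428315714137911219172409259950196321
Sum of its 75 digits: 325.

325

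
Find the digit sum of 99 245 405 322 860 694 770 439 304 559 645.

149

9+9+2+4+5+4+0+5+3+2+2+8+6+0+6+9+4+7+7+0+4+3+9+3+0+4+5+5+9+6+4+5 = 149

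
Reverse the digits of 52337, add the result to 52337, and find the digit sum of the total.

Reversal of 52337 is 73325; 52337 + 73325 = 125662.
Digit sum of 125662: 1+2+5+6+6+2 = 22.

22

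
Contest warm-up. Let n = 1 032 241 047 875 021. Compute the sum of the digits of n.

1+0+3+2+2+4+1+0+4+7+8+7+5+0+2+1 = 47

47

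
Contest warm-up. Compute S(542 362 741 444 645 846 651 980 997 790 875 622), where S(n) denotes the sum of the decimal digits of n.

179

5+4+2+3+6+2+7+4+1+4+4+4+6+4+5+8+4+6+6+5+1+9+8+0+9+9+7+7+9+0+8+7+5+6+2+2 = 179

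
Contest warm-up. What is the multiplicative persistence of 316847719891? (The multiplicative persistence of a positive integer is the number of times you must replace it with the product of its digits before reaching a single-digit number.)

316847719891 → 18289152 → 11520 → 0 (3 steps)

3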